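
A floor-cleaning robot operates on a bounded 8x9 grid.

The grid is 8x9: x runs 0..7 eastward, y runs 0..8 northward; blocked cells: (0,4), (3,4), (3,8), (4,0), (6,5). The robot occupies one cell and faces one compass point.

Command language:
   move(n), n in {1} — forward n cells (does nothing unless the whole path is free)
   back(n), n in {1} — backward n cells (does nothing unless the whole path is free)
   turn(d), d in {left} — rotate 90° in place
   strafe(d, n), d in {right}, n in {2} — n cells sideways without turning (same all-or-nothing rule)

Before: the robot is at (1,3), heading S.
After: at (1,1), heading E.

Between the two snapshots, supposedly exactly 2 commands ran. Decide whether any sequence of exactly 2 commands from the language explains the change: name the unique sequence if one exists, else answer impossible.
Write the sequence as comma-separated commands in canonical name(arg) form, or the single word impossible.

key: position moved to (1,1) AND the heading swung to E — translation plus rotation needed
begin: at (1,3), heading S
[1] after turn(left): at (1,3), heading E
[2] after strafe(right, 2): at (1,1), heading E
no other 2-command option fits: unique.

turn(left), strafe(right, 2)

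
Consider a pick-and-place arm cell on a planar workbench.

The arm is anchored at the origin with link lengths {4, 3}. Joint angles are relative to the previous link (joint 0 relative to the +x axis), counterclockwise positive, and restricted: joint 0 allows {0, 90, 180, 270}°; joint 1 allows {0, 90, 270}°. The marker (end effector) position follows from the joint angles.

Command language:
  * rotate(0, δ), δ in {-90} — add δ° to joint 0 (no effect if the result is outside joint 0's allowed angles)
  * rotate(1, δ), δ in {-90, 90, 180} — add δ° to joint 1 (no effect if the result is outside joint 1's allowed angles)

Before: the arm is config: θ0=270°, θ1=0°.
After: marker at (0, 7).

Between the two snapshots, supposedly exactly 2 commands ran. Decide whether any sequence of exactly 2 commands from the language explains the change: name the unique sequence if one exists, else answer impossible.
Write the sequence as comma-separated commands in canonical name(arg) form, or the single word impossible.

initial: config: θ0=270°, θ1=0°
1. rotate(0, -90) → config: θ0=180°, θ1=0°
2. rotate(0, -90) → config: θ0=90°, θ1=0°
no other 2-command option fits: unique.

rotate(0, -90), rotate(0, -90)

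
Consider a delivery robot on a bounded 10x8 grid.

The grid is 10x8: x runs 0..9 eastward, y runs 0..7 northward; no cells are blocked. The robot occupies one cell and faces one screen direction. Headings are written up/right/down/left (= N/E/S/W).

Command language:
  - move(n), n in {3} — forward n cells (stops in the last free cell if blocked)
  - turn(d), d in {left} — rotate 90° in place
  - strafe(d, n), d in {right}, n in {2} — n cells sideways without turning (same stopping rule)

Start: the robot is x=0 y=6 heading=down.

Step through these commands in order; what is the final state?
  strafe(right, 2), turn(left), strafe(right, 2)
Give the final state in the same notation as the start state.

start: x=0 y=6 heading=down
[1] after strafe(right, 2): x=0 y=6 heading=down
[2] after turn(left): x=0 y=6 heading=right
[3] after strafe(right, 2): x=0 y=4 heading=right

x=0 y=4 heading=right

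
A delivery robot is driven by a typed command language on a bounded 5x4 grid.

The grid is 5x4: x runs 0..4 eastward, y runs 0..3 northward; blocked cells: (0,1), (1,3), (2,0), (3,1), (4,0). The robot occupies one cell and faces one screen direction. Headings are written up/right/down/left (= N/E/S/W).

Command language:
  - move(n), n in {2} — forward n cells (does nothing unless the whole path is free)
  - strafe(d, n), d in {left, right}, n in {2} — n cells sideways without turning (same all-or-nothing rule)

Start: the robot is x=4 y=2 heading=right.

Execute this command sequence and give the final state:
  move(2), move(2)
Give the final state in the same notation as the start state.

from: x=4 y=2 heading=right
step 1 (move(2)): x=4 y=2 heading=right
step 2 (move(2)): x=4 y=2 heading=right

x=4 y=2 heading=right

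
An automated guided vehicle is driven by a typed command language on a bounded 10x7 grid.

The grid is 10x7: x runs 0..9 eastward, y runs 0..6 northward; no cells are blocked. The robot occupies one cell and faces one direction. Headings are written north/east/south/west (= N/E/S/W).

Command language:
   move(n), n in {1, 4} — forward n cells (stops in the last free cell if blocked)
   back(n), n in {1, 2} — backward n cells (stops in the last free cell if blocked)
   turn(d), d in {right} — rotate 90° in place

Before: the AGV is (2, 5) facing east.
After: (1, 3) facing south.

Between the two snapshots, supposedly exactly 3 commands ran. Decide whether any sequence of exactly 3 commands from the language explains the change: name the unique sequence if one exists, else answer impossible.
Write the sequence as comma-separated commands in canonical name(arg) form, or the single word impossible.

checked all 3-command options: none fits.

impossible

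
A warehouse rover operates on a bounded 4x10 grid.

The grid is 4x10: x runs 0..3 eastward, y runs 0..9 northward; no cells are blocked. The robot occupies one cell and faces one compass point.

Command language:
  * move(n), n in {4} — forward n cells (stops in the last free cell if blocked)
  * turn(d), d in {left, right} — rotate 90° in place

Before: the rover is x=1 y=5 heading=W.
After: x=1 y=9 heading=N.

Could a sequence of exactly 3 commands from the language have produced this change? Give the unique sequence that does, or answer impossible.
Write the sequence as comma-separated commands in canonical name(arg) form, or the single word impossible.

turn(right), move(4), move(4)

key: the second move(4) runs into the grid edge before its full distance
start: x=1 y=5 heading=W
step 1 (turn(right)): x=1 y=5 heading=N
step 2 (move(4)): x=1 y=9 heading=N
step 3 (move(4)): x=1 y=9 heading=N
all 27 alternatives checked — unique.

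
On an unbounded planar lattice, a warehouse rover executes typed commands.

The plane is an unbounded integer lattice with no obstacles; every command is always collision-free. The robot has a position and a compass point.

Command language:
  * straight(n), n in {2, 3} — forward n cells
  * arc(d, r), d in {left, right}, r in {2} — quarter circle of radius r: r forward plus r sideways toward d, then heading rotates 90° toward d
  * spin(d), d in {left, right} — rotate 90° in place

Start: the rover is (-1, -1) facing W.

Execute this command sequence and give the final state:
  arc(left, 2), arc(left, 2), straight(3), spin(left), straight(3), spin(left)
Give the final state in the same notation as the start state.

t0: (-1, -1) facing W
[1] after arc(left, 2): (-3, -3) facing S
[2] after arc(left, 2): (-1, -5) facing E
[3] after straight(3): (2, -5) facing E
[4] after spin(left): (2, -5) facing N
[5] after straight(3): (2, -2) facing N
[6] after spin(left): (2, -2) facing W

(2, -2) facing W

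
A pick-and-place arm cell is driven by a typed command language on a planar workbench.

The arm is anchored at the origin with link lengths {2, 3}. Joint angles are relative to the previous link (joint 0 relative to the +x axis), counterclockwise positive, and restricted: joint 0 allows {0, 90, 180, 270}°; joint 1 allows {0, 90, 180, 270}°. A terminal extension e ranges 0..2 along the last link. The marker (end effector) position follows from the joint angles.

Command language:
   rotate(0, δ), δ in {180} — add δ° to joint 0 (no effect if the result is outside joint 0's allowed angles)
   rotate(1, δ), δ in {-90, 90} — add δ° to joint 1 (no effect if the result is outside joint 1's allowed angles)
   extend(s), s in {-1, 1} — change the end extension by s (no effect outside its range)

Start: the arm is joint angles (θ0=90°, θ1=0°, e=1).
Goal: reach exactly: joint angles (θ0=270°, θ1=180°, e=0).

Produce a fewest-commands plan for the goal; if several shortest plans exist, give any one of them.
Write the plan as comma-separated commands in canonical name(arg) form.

extend(-1), rotate(0, 180), rotate(1, -90), rotate(1, -90)

begin: joint angles (θ0=90°, θ1=0°, e=1)
step 1 (extend(-1)): joint angles (θ0=90°, θ1=0°, e=0)
step 2 (rotate(0, 180)): joint angles (θ0=270°, θ1=0°, e=0)
step 3 (rotate(1, -90)): joint angles (θ0=270°, θ1=270°, e=0)
step 4 (rotate(1, -90)): joint angles (θ0=270°, θ1=180°, e=0)
minimal: 4 command(s), checked below 4.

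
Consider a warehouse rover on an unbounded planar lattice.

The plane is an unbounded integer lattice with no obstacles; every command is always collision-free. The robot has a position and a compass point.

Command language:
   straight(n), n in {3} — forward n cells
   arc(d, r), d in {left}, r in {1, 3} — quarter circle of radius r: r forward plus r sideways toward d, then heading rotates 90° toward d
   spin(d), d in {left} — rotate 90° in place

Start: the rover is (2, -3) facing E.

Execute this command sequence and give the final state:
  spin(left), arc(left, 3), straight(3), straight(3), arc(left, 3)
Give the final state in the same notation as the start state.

(-10, -3) facing S

initial: (2, -3) facing E
t=1 spin(left) ⇒ (2, -3) facing N
t=2 arc(left, 3) ⇒ (-1, 0) facing W
t=3 straight(3) ⇒ (-4, 0) facing W
t=4 straight(3) ⇒ (-7, 0) facing W
t=5 arc(left, 3) ⇒ (-10, -3) facing S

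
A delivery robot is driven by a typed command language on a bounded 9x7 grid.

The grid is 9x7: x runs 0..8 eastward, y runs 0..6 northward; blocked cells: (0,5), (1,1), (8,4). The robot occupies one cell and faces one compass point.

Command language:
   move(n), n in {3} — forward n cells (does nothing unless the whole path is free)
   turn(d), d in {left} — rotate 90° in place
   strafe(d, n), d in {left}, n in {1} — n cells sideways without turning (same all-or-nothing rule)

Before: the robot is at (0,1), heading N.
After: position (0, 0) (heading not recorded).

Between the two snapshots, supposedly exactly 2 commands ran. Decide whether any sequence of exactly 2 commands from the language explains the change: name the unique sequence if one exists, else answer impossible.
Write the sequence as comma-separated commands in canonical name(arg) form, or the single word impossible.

turn(left), strafe(left, 1)

key: order matters: swapping turn(left) and strafe(left, 1) lands elsewhere
begin: at (0,1), heading N
[1] after turn(left): at (0,1), heading W
[2] after strafe(left, 1): at (0,0), heading W
uniquely the one of 9 2-step routes that fits.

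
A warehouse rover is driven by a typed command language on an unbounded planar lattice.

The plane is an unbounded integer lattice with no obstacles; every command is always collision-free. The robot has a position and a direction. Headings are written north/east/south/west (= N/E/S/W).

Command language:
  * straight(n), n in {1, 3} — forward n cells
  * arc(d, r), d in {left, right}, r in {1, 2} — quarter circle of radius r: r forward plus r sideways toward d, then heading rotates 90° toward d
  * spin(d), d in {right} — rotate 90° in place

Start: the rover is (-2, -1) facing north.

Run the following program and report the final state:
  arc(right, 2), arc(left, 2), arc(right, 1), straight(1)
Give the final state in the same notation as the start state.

(4, 4) facing east

from: (-2, -1) facing north
step 1 (arc(right, 2)): (0, 1) facing east
step 2 (arc(left, 2)): (2, 3) facing north
step 3 (arc(right, 1)): (3, 4) facing east
step 4 (straight(1)): (4, 4) facing east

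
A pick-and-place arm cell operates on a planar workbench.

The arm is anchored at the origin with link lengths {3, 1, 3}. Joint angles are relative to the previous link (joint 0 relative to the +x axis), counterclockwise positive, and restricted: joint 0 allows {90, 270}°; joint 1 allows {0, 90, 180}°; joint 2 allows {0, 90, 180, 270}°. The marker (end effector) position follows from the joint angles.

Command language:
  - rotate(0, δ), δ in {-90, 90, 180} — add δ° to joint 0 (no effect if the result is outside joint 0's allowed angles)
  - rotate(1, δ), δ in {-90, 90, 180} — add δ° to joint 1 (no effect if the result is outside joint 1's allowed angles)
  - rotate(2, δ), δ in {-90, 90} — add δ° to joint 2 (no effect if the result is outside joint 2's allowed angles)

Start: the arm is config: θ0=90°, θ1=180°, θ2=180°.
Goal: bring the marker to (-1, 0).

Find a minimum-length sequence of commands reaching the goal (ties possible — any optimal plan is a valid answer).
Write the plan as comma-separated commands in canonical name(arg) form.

rotate(2, -90), rotate(1, -90)

t0: config: θ0=90°, θ1=180°, θ2=180°
step 1 (rotate(2, -90)): config: θ0=90°, θ1=180°, θ2=90°
step 2 (rotate(1, -90)): config: θ0=90°, θ1=90°, θ2=90°
nothing shorter than 2 reaches the goal.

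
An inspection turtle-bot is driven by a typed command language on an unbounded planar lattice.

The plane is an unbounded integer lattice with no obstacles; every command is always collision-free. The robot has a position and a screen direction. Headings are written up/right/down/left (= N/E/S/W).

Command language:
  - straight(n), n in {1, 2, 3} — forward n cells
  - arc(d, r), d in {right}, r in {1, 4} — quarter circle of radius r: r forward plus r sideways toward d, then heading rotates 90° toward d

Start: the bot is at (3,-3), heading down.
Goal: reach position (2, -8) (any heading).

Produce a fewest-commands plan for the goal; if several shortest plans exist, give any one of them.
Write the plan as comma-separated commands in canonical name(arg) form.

straight(2), straight(2), arc(right, 1)

from: at (3,-3), heading down
step 1 (straight(2)): at (3,-5), heading down
step 2 (straight(2)): at (3,-7), heading down
step 3 (arc(right, 1)): at (2,-8), heading left
minimal: 3 command(s), checked below 3.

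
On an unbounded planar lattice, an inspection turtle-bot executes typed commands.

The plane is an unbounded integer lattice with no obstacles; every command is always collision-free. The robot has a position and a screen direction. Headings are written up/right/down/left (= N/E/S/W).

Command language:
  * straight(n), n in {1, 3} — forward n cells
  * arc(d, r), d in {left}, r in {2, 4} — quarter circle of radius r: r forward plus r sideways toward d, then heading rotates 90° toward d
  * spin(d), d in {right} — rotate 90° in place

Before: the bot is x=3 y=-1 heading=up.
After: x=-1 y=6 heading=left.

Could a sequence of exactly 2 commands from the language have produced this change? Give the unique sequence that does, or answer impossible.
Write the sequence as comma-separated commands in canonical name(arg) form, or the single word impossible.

key: cell and facing (now W) both changed — the 2 commands mix motion and turning
t0: x=3 y=-1 heading=up
step 1 (straight(3)): x=3 y=2 heading=up
step 2 (arc(left, 4)): x=-1 y=6 heading=left
no other 2-command option fits: unique.

straight(3), arc(left, 4)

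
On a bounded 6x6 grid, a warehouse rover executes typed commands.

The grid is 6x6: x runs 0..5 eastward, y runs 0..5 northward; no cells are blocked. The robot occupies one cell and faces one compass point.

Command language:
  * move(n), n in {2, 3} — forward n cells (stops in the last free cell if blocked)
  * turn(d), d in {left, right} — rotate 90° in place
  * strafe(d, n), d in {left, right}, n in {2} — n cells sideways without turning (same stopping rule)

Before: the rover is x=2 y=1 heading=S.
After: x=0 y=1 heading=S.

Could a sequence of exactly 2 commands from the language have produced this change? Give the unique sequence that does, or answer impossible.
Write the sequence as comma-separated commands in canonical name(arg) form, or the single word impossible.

key: the second strafe(right, 2) runs into the grid edge before its full distance
begin: x=2 y=1 heading=S
1. strafe(right, 2) → x=0 y=1 heading=S
2. strafe(right, 2) → x=0 y=1 heading=S
no other 2-command option fits: unique.

strafe(right, 2), strafe(right, 2)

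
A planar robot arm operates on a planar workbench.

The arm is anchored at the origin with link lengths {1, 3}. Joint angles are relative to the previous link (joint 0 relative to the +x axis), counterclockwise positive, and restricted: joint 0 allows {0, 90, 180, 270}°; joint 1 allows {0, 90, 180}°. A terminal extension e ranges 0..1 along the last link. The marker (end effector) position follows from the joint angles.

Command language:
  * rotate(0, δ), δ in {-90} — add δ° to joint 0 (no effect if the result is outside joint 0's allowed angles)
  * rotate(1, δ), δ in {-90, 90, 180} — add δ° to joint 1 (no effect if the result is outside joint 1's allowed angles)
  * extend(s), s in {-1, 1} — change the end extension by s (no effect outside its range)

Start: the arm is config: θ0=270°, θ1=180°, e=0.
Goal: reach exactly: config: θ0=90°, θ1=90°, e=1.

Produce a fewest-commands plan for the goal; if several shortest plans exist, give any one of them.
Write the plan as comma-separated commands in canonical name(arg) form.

rotate(0, -90), rotate(0, -90), extend(1), rotate(1, -90)

from: config: θ0=270°, θ1=180°, e=0
1. rotate(0, -90) → config: θ0=180°, θ1=180°, e=0
2. rotate(0, -90) → config: θ0=90°, θ1=180°, e=0
3. extend(1) → config: θ0=90°, θ1=180°, e=1
4. rotate(1, -90) → config: θ0=90°, θ1=90°, e=1
no 3-step plan works, so 4 is optimal.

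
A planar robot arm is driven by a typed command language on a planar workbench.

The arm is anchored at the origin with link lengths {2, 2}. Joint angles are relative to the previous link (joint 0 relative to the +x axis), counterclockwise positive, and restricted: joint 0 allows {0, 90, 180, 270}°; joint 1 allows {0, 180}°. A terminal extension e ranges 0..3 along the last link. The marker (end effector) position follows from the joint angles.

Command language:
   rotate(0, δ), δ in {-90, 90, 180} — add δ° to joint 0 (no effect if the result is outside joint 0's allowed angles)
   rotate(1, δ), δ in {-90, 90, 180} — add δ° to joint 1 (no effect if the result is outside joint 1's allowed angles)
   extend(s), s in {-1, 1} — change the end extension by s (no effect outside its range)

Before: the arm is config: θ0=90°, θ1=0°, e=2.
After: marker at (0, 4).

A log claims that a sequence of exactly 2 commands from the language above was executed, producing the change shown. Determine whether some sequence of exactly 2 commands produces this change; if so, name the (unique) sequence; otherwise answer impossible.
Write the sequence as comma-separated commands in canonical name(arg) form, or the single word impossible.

begin: config: θ0=90°, θ1=0°, e=2
t=1 extend(-1) ⇒ config: θ0=90°, θ1=0°, e=1
t=2 extend(-1) ⇒ config: θ0=90°, θ1=0°, e=0
no rival 2-sequence matches.

extend(-1), extend(-1)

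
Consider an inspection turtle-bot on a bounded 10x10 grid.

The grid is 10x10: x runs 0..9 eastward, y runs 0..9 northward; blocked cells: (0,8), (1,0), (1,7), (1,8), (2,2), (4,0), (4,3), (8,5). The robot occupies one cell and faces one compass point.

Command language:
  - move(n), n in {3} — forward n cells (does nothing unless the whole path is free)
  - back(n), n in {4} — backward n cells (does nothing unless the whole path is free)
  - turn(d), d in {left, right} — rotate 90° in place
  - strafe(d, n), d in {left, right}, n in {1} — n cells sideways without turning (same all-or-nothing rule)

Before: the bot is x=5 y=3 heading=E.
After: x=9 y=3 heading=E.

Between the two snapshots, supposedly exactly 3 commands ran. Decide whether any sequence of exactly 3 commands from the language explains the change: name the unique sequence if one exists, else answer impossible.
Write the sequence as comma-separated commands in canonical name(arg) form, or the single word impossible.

checked all 3-command options: none fits.

impossible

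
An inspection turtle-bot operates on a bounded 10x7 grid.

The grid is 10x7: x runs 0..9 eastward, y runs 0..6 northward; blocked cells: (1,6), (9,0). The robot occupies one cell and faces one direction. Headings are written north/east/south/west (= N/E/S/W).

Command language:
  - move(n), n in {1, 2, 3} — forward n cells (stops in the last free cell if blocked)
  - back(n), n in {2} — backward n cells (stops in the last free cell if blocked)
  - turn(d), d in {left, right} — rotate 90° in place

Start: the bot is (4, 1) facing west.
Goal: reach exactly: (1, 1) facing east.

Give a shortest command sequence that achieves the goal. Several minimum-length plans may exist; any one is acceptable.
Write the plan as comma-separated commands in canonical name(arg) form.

begin: (4, 1) facing west
t=1 move(3) ⇒ (1, 1) facing west
t=2 turn(left) ⇒ (1, 1) facing south
t=3 turn(left) ⇒ (1, 1) facing east
shorter routes all fall short; 3 is best.

move(3), turn(left), turn(left)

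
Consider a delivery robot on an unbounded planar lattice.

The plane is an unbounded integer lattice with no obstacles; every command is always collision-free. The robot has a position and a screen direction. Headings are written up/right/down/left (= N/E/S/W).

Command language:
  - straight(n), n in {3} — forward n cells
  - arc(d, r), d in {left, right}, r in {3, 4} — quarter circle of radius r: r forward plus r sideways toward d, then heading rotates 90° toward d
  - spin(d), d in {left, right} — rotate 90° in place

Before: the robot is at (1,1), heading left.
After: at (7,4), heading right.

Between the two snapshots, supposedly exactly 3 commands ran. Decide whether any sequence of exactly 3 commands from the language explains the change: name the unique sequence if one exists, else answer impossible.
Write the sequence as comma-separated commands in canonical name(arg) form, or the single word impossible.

key: cell and facing (now E) both changed — the 3 commands mix motion and turning
begin: at (1,1), heading left
step 1 (spin(right)): at (1,1), heading up
step 2 (arc(right, 3)): at (4,4), heading right
step 3 (straight(3)): at (7,4), heading right
all 343 alternatives checked — unique.

spin(right), arc(right, 3), straight(3)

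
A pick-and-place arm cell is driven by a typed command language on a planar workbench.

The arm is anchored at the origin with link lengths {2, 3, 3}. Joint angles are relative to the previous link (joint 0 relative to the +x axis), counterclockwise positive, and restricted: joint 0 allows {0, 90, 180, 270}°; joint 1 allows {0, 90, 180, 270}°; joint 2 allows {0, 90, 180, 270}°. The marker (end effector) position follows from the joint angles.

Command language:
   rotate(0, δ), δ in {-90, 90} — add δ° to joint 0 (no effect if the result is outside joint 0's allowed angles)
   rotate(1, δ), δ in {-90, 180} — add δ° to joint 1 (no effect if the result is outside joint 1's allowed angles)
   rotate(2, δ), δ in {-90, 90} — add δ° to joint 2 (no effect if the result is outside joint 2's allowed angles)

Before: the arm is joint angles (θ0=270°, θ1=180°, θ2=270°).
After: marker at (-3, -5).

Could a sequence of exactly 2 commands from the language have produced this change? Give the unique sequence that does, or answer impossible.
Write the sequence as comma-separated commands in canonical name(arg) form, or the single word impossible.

rotate(1, -90), rotate(1, -90)

start: joint angles (θ0=270°, θ1=180°, θ2=270°)
[1] after rotate(1, -90): joint angles (θ0=270°, θ1=90°, θ2=270°)
[2] after rotate(1, -90): joint angles (θ0=270°, θ1=0°, θ2=270°)
no other 2-command option fits: unique.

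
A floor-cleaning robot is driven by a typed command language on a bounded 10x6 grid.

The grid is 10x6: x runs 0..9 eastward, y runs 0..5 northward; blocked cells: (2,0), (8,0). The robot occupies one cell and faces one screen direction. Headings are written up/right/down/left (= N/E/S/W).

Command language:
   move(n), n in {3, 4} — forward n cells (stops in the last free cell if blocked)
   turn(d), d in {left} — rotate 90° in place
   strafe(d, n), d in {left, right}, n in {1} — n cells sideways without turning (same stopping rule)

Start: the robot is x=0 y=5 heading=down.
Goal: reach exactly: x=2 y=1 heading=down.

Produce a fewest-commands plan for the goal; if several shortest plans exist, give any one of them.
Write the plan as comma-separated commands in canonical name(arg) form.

strafe(left, 1), strafe(left, 1), move(4)

t0: x=0 y=5 heading=down
t=1 strafe(left, 1) ⇒ x=1 y=5 heading=down
t=2 strafe(left, 1) ⇒ x=2 y=5 heading=down
t=3 move(4) ⇒ x=2 y=1 heading=down
nothing shorter than 3 reaches the goal.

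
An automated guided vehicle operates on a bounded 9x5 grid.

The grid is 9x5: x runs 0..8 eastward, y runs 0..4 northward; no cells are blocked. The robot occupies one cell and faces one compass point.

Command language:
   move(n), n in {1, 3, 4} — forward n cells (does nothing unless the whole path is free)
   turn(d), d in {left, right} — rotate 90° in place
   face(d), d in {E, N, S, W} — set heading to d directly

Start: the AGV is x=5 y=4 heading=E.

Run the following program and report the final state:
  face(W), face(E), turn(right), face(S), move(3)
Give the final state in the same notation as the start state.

start: x=5 y=4 heading=E
t=1 face(W) ⇒ x=5 y=4 heading=W
t=2 face(E) ⇒ x=5 y=4 heading=E
t=3 turn(right) ⇒ x=5 y=4 heading=S
t=4 face(S) ⇒ x=5 y=4 heading=S
t=5 move(3) ⇒ x=5 y=1 heading=S

x=5 y=1 heading=S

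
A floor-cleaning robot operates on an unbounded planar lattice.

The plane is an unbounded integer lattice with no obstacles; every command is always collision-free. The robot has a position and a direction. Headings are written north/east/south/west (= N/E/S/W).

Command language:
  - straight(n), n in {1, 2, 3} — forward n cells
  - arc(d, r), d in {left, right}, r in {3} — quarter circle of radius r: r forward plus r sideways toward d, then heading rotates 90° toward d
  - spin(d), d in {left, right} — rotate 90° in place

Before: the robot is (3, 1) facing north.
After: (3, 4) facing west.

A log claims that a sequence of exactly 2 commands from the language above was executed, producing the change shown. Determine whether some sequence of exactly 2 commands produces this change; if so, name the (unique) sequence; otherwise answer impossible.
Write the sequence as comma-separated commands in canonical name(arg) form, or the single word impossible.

straight(3), spin(left)

key: order matters: swapping straight(3) and spin(left) lands elsewhere
from: (3, 1) facing north
1. straight(3) → (3, 4) facing north
2. spin(left) → (3, 4) facing west
uniquely the one of 49 2-step routes that fits.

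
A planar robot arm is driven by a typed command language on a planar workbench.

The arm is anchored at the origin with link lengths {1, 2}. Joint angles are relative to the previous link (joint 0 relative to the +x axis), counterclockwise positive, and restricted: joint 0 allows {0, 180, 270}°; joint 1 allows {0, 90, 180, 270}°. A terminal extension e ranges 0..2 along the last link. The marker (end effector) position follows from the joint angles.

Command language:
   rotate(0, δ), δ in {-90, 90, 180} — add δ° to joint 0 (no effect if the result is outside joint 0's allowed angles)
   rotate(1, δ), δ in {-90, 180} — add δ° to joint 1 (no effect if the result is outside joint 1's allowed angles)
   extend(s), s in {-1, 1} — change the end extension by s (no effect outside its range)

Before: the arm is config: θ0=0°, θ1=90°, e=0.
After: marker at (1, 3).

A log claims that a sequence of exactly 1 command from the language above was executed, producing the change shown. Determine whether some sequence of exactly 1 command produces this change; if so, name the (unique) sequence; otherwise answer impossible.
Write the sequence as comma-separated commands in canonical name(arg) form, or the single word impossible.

extend(1)

start: config: θ0=0°, θ1=90°, e=0
step 1 (extend(1)): config: θ0=0°, θ1=90°, e=1
no rival 1-sequence matches.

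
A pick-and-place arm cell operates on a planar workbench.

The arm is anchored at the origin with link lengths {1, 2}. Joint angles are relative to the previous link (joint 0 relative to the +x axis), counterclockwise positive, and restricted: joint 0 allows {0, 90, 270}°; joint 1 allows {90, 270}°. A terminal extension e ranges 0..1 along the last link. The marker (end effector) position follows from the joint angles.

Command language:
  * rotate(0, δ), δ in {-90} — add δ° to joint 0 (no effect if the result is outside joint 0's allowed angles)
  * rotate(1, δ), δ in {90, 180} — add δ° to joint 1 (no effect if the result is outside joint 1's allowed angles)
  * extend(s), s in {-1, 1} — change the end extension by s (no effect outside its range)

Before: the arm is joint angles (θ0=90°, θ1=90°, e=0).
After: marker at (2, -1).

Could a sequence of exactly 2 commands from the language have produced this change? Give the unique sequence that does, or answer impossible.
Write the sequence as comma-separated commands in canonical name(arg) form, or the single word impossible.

initial: joint angles (θ0=90°, θ1=90°, e=0)
step 1 (rotate(0, -90)): joint angles (θ0=0°, θ1=90°, e=0)
step 2 (rotate(0, -90)): joint angles (θ0=270°, θ1=90°, e=0)
no rival 2-sequence matches.

rotate(0, -90), rotate(0, -90)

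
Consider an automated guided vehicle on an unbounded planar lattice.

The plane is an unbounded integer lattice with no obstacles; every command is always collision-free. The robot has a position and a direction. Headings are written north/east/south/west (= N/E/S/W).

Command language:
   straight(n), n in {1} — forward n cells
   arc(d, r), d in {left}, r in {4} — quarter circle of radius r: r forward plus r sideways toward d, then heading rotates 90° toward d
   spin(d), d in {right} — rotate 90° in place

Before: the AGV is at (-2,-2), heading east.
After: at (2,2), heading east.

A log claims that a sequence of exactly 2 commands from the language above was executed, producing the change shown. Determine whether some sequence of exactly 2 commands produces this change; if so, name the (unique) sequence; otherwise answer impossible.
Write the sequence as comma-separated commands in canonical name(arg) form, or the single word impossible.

arc(left, 4), spin(right)

key: running spin(right) before arc(left, 4) would end elsewhere — order is forced
begin: at (-2,-2), heading east
t=1 arc(left, 4) ⇒ at (2,2), heading north
t=2 spin(right) ⇒ at (2,2), heading east
uniquely the one of 9 2-step routes that fits.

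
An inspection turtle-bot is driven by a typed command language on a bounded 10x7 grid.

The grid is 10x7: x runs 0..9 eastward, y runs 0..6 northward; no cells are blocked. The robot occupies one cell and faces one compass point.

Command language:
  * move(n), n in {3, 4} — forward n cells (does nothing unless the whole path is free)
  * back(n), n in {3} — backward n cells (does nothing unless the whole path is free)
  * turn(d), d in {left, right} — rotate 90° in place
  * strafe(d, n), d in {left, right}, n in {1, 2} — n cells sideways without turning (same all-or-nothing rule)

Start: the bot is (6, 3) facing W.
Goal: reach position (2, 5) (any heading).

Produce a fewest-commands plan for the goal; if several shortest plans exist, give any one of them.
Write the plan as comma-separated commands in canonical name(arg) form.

start: (6, 3) facing W
step 1 (move(4)): (2, 3) facing W
step 2 (strafe(right, 2)): (2, 5) facing W
no 1-step plan works, so 2 is optimal.

move(4), strafe(right, 2)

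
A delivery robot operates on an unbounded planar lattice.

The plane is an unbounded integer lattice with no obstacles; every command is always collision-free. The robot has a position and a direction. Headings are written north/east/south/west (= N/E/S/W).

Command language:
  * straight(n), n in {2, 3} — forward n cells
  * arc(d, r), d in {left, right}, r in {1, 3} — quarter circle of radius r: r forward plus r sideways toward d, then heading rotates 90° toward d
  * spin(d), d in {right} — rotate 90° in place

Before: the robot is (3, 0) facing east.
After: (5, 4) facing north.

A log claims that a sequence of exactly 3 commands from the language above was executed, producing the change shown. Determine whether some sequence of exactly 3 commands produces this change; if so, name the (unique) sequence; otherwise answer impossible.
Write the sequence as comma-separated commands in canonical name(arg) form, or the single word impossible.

arc(left, 3), arc(left, 1), spin(right)

key: running spin(right) before arc(left, 3) would end elsewhere — order is forced
begin: (3, 0) facing east
[1] after arc(left, 3): (6, 3) facing north
[2] after arc(left, 1): (5, 4) facing west
[3] after spin(right): (5, 4) facing north
no rival 3-sequence matches.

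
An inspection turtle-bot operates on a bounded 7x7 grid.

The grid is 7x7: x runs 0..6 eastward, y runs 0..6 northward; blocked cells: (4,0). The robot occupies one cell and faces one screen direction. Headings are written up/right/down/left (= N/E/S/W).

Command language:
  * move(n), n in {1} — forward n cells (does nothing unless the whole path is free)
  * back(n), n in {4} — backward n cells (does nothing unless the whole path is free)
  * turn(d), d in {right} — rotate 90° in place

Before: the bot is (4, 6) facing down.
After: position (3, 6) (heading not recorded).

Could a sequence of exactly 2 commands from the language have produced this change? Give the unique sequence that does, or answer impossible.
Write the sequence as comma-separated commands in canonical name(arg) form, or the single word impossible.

turn(right), move(1)

key: order matters: swapping turn(right) and move(1) lands elsewhere
initial: (4, 6) facing down
[1] after turn(right): (4, 6) facing left
[2] after move(1): (3, 6) facing left
uniquely the one of 9 2-step routes that fits.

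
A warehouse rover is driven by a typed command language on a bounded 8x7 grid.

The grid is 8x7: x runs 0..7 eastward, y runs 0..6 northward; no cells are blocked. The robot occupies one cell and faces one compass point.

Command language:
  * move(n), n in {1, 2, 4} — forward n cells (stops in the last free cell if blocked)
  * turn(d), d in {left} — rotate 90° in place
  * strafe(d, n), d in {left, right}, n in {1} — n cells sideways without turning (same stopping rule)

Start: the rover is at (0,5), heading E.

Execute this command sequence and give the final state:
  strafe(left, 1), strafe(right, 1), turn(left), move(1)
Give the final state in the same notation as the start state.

begin: at (0,5), heading E
1. strafe(left, 1) → at (0,6), heading E
2. strafe(right, 1) → at (0,5), heading E
3. turn(left) → at (0,5), heading N
4. move(1) → at (0,6), heading N

at (0,6), heading N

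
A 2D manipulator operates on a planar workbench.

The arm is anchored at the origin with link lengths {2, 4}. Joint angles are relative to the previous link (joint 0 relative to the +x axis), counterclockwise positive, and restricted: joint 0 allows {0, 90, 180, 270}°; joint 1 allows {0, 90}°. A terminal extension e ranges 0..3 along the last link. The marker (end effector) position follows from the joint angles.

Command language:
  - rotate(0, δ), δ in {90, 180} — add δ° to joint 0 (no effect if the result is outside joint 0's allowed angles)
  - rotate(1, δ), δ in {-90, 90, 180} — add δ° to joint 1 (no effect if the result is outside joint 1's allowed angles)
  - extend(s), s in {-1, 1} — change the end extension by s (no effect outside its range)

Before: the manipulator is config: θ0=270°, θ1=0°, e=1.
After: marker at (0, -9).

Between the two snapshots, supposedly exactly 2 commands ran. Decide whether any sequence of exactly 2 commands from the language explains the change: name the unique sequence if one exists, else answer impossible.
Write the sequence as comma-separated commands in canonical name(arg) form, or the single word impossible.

extend(1), extend(1)

begin: config: θ0=270°, θ1=0°, e=1
[1] after extend(1): config: θ0=270°, θ1=0°, e=2
[2] after extend(1): config: θ0=270°, θ1=0°, e=3
no other 2-command option fits: unique.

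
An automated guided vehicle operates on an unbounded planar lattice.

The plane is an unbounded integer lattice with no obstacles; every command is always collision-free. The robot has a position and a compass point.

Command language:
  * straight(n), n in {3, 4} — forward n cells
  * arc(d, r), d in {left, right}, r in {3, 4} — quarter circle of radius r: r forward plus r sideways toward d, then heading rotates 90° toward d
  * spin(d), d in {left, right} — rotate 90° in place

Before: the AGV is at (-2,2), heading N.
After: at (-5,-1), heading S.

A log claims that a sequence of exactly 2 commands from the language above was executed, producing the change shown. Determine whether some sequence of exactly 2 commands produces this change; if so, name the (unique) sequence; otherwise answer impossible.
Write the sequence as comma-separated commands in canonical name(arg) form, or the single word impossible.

spin(left), arc(left, 3)

key: order matters: swapping spin(left) and arc(left, 3) lands elsewhere
t0: at (-2,2), heading N
[1] after spin(left): at (-2,2), heading W
[2] after arc(left, 3): at (-5,-1), heading S
uniquely the one of 64 2-step routes that fits.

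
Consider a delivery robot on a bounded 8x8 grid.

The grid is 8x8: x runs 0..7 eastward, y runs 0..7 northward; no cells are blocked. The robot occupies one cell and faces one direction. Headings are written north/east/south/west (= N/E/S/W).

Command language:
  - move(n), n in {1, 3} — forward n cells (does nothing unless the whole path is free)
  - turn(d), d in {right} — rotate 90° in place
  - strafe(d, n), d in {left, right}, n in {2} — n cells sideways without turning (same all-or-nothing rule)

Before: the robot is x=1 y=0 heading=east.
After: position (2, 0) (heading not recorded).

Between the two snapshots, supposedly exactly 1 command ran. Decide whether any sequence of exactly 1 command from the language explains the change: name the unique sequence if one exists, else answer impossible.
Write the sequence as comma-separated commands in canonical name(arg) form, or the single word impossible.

t0: x=1 y=0 heading=east
1. move(1) → x=2 y=0 heading=east
all 5 alternatives checked — unique.

move(1)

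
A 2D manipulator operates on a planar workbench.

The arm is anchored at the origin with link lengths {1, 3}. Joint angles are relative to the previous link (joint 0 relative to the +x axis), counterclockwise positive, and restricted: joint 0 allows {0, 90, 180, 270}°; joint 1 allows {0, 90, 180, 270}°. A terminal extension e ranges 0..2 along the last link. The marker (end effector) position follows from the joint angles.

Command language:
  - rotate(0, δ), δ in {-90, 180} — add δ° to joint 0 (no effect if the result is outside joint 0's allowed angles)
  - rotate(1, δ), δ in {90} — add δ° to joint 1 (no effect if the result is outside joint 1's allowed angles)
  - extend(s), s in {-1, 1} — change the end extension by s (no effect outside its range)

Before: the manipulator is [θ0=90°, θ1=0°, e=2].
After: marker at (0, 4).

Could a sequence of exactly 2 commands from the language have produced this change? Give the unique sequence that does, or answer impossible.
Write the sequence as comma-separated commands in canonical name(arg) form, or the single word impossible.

start: [θ0=90°, θ1=0°, e=2]
step 1 (extend(-1)): [θ0=90°, θ1=0°, e=1]
step 2 (extend(-1)): [θ0=90°, θ1=0°, e=0]
no rival 2-sequence matches.

extend(-1), extend(-1)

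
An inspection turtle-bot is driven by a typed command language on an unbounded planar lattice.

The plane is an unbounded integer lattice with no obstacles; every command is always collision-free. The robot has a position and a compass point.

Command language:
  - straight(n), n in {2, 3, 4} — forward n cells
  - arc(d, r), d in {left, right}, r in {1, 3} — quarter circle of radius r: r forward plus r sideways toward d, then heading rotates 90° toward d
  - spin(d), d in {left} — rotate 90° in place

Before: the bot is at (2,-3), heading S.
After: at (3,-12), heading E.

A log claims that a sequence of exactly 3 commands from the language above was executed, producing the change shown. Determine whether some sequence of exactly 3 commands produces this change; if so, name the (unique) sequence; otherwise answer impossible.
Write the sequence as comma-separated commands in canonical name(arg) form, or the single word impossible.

straight(4), straight(4), arc(left, 1)

key: position moved to (3,-12) AND the heading swung to E — translation plus rotation needed
from: at (2,-3), heading S
t=1 straight(4) ⇒ at (2,-7), heading S
t=2 straight(4) ⇒ at (2,-11), heading S
t=3 arc(left, 1) ⇒ at (3,-12), heading E
no rival 3-sequence matches.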